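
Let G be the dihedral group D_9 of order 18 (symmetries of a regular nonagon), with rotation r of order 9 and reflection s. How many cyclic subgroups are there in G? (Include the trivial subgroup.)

Each element a generates a cyclic subgroup ⟨a⟩; distinct elements may generate the same one (a cyclic group of order d has φ(d) generators).
Cyclic subgroups by order — order 1: 1; order 2: 9; order 3: 1; order 9: 1.
Total: 12.

12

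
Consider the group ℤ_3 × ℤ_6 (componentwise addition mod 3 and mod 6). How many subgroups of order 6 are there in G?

|G| = 18 and 6 | 18, so subgroups of order 6 are possible by Lagrange.
The subgroups of order 6 are: {(0,0), (0,1), (0,2), (0,3), (0,4), (0,5)}; {(0,0), (0,3), (1,0), (1,3), (2,0), (2,3)}; {(0,0), (0,3), (1,1), (1,4), (2,2), (2,5)}; {(0,0), (0,3), (1,2), (1,5), (2,1), (2,4)}.
So G has 4 subgroups of order 6.

4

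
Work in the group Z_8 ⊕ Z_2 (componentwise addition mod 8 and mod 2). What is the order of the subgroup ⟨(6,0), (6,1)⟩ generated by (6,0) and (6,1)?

8

|⟨(6,0)⟩| = 4 and |⟨(6,1)⟩| = 4, so |H| is a multiple of lcm(4, 4) = 4 and divides |G| = 16.
Closing under the operation: H = {(0,0), (0,1), (2,0), (2,1), (4,0), (4,1), (6,0), (6,1)}, so |H| = 8.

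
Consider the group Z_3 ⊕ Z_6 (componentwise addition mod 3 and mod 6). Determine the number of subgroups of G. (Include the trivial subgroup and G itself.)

|G| = 18, so by Lagrange every subgroup order divides 18. Divisors: 1, 2, 3, 6, 9, 18.
Subgroups by order — order 1: 1; order 2: 1; order 3: 4; order 6: 4; order 9: 1; order 18: 1.
Total: 1 + 1 + 4 + 4 + 1 + 1 = 12.

12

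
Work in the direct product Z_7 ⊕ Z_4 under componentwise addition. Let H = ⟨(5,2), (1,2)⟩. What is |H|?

|⟨(5,2)⟩| = 14 and |⟨(1,2)⟩| = 14, so |H| is a multiple of lcm(14, 14) = 14 and divides |G| = 28.
Closing under the operation: H = {(0,0), (0,2), (1,0), (1,2), (2,0), (2,2), (3,0), (3,2), (4,0), (4,2), (5,0), (5,2), (6,0), (6,2)}, so |H| = 14.

14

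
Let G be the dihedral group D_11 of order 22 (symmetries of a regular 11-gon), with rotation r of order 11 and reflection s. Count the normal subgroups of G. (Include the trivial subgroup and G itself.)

3

G has 14 subgroups. Checking conjugation-invariance by order — order 1: 1/1 normal; order 2: 0/11 normal; order 11: 1/1 normal; order 22: 1/1 normal.
Total normal subgroups: 3.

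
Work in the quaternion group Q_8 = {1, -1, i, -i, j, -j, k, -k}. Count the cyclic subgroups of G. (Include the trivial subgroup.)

Each element a generates a cyclic subgroup ⟨a⟩; distinct elements may generate the same one (a cyclic group of order d has φ(d) generators).
Cyclic subgroups by order — order 1: 1; order 2: 1; order 4: 3.
Total: 5.

5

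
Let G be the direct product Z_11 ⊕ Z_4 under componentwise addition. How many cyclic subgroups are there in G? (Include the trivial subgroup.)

Group the elements of G by the cyclic subgroup they generate; each cyclic subgroup of order d accounts for φ(d) elements.
Cyclic subgroups by order — order 1: 1; order 2: 1; order 4: 1; order 11: 1; order 22: 1; order 44: 1.
Total: 6.

6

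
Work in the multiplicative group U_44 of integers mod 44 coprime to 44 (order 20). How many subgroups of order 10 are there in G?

|G| = 20 and 10 | 20, so subgroups of order 10 are possible by Lagrange.
The subgroups of order 10 are: {1, 5, 9, 13, 17, 21, 25, 29, 37, 41}; {1, 3, 5, 9, 15, 23, 25, 27, 31, 37}; {1, 5, 7, 9, 19, 25, 35, 37, 39, 43}.
So G has 3 subgroups of order 10.

3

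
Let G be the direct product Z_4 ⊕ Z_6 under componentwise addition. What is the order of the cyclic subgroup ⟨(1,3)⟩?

4

The order of (1,3) in Z_4 × Z_6 is lcm(ord(1) in Z_4, ord(3) in Z_6).
ord(1) = 4 and ord(3) = 2, so |⟨(1,3)⟩| = lcm(4, 2) = 4.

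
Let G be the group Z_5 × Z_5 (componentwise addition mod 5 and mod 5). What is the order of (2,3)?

5

The order of (2,3) in Z_5 × Z_5 is lcm(ord(2) in Z_5, ord(3) in Z_5).
ord(2) = 5 and ord(3) = 5, so |⟨(2,3)⟩| = lcm(5, 5) = 5.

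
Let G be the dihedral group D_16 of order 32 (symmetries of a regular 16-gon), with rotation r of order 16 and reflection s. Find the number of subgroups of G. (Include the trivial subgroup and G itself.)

36

|G| = 32, so by Lagrange every subgroup order divides 32. Divisors: 1, 2, 4, 8, 16, 32.
Subgroups by order — order 1: 1; order 2: 17; order 4: 9; order 8: 5; order 16: 3; order 32: 1.
Total: 1 + 17 + 9 + 5 + 3 + 1 = 36.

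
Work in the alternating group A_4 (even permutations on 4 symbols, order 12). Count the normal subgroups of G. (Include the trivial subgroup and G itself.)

3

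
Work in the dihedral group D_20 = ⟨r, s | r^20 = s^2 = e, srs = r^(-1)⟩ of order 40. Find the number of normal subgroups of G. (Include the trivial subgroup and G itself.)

9

G has 48 subgroups. Checking conjugation-invariance by order — order 1: 1/1 normal; order 2: 1/21 normal; order 4: 1/11 normal; order 5: 1/1 normal; order 8: 0/5 normal; order 10: 1/5 normal; order 20: 3/3 normal; order 40: 1/1 normal.
Total normal subgroups: 9.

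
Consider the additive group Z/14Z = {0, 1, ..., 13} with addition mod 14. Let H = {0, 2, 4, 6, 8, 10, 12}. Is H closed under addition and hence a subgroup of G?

Yes

|H| = 7 divides |G| = 14, consistent with Lagrange.
H contains the identity, every element's inverse is in H, and H is closed under +: it is a subgroup.
In fact H = ⟨2⟩.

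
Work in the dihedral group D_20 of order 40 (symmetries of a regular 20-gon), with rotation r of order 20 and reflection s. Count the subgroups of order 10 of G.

5

|G| = 40 and 10 | 40, so subgroups of order 10 are possible by Lagrange.
The subgroups of order 10 are: {e, r^2, r^4, r^6, r^8, r^10, r^12, r^14, r^16, r^18}; {e, r^4, r^8, r^12, r^16, r^2s, r^6s, r^10s, r^14s, r^18s}; {e, r^4, r^8, r^12, r^16, r^3s, r^7s, r^11s, r^15s, r^19s}; {e, r^4, r^8, r^12, r^16, s, r^4s, r^8s, r^12s, r^16s}; … (5 in all).
So G has 5 subgroups of order 10.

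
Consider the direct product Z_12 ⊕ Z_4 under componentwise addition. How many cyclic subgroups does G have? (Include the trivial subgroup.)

Each element a generates a cyclic subgroup ⟨a⟩; distinct elements may generate the same one (a cyclic group of order d has φ(d) generators).
Cyclic subgroups by order — order 1: 1; order 2: 3; order 3: 1; order 4: 6; order 6: 3; order 12: 6.
Total: 20.

20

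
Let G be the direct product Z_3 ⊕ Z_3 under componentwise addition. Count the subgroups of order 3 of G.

4

|G| = 9 and 3 | 9, so subgroups of order 3 are possible by Lagrange.
The subgroups of order 3 are: {(0,0), (0,1), (0,2)}; {(0,0), (1,0), (2,0)}; {(0,0), (1,1), (2,2)}; {(0,0), (1,2), (2,1)}.
So G has 4 subgroups of order 3.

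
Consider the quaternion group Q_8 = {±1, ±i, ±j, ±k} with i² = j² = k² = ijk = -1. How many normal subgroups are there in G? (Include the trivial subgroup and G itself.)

G has 6 subgroups. Checking conjugation-invariance by order — order 1: 1/1 normal; order 2: 1/1 normal; order 4: 3/3 normal; order 8: 1/1 normal.
Total normal subgroups: 6.

6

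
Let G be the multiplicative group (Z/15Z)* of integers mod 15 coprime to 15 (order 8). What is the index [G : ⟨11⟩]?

|⟨11⟩| = 2 and |G| = 8.
By Lagrange, [G : H] = |G|/|H| = 8/2 = 4.

4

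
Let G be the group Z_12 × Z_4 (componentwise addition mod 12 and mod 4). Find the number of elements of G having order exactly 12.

An element (a,b) has order lcm(ord(a), ord(b)); count pairs with lcm equal to 12.
Enumerating gives 24 such elements.

24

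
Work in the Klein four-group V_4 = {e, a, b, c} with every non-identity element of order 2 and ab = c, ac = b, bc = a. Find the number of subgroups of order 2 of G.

3

|G| = 4 and 2 | 4, so subgroups of order 2 are possible by Lagrange.
The subgroups of order 2 are: {e, a}; {e, b}; {e, c}.
So G has 3 subgroups of order 2.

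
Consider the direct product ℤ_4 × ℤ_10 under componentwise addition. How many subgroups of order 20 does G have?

|G| = 40 and 20 | 40, so subgroups of order 20 are possible by Lagrange.
The subgroups of order 20 are: {(0,0), (0,1), (0,2), (0,3), (0,4), (0,5), (0,6), (0,7), (0,8), (0,9), (2,0), (2,1), (2,2), (2,3), (2,4), (2,5), (2,6), (2,7), (2,8), (2,9)}; {(0,0), (0,2), (0,4), (0,6), (0,8), (1,0), (1,2), (1,4), (1,6), (1,8), (2,0), (2,2), (2,4), (2,6), (2,8), (3,0), (3,2), (3,4), (3,6), (3,8)}; {(0,0), (0,2), (0,4), (0,6), (0,8), (1,1), (1,3), (1,5), (1,7), (1,9), (2,0), (2,2), (2,4), (2,6), (2,8), (3,1), (3,3), (3,5), (3,7), (3,9)}.
So G has 3 subgroups of order 20.

3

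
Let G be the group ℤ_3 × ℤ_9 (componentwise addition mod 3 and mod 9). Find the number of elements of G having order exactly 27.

0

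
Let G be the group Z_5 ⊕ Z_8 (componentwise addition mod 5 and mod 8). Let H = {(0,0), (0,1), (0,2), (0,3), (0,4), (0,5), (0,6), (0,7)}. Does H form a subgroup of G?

Yes

|H| = 8 divides |G| = 40, consistent with Lagrange.
H contains the identity, every element's inverse is in H, and H is closed under +: it is a subgroup.
In fact H = ⟨(0,1)⟩.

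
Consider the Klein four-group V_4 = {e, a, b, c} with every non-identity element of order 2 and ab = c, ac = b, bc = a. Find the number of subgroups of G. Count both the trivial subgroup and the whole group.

|G| = 4, so by Lagrange every subgroup order divides 4. Divisors: 1, 2, 4.
Subgroups by order — order 1: 1; order 2: 3; order 4: 1.
Total: 1 + 3 + 1 = 5.

5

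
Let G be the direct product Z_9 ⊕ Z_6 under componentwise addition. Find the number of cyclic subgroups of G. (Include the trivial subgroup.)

A cyclic subgroup of order d is generated by each of its φ(d) elements of order d, so the cyclic subgroups of order d number (#elements of order d)/φ(d).
Cyclic subgroups by order — order 1: 1; order 2: 1; order 3: 4; order 6: 4; order 9: 3; order 18: 3.
Total: 16.

16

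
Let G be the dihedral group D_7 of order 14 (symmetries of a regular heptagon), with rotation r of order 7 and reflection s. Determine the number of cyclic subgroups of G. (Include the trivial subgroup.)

Each element a generates a cyclic subgroup ⟨a⟩; distinct elements may generate the same one (a cyclic group of order d has φ(d) generators).
Cyclic subgroups by order — order 1: 1; order 2: 7; order 7: 1.
Total: 9.

9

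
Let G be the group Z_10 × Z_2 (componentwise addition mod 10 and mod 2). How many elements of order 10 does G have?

An element (a,b) has order lcm(ord(a), ord(b)); count pairs with lcm equal to 10.
Enumerating gives 12 such elements.

12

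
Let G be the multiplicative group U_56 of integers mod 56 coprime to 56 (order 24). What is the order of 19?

Compute successive powers of 19 mod 56: 19, 25, 27, 9, 3, 1; 19^6 ≡ 1 (mod 56).
So |⟨19⟩| = 6.

6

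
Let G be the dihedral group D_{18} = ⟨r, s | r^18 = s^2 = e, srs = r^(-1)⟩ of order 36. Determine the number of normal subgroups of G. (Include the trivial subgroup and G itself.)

9

G has 45 subgroups. Checking conjugation-invariance by order — order 1: 1/1 normal; order 2: 1/19 normal; order 3: 1/1 normal; order 4: 0/9 normal; order 6: 1/7 normal; order 9: 1/1 normal; order 12: 0/3 normal; order 18: 3/3 normal; order 36: 1/1 normal.
Total normal subgroups: 9.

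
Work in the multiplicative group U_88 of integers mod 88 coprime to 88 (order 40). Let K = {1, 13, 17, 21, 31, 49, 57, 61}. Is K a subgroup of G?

49 ∈ K but its inverse 9 ∉ K, so K is not a subgroup.

No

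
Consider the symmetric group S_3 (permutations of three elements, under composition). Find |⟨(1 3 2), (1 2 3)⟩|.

|⟨(1 3 2)⟩| = 3 and |⟨(1 2 3)⟩| = 3, so |H| is a multiple of lcm(3, 3) = 3 and divides |G| = 6.
Closing under the operation: H = {e, (1 2 3), (1 3 2)}, so |H| = 3.

3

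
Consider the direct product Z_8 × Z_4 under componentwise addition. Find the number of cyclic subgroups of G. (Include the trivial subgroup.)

Each element a generates a cyclic subgroup ⟨a⟩; distinct elements may generate the same one (a cyclic group of order d has φ(d) generators).
Cyclic subgroups by order — order 1: 1; order 2: 3; order 4: 6; order 8: 4.
Total: 14.

14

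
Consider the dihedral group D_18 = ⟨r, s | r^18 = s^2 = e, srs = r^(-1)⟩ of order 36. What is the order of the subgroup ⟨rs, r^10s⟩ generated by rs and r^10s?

|⟨rs⟩| = 2 and |⟨r^10s⟩| = 2, so |H| is a multiple of lcm(2, 2) = 2 and divides |G| = 36.
Closing under the operation: H = {e, r^9, rs, r^10s}, so |H| = 4.

4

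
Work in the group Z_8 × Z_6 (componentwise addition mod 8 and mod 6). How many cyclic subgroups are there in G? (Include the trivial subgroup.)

16

A cyclic subgroup of order d is generated by each of its φ(d) elements of order d, so the cyclic subgroups of order d number (#elements of order d)/φ(d).
Cyclic subgroups by order — order 1: 1; order 2: 3; order 3: 1; order 4: 2; order 6: 3; order 8: 2; order 12: 2; order 24: 2.
Total: 16.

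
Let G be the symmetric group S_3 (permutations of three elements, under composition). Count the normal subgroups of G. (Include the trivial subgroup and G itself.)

G has 6 subgroups. Checking conjugation-invariance by order — order 1: 1/1 normal; order 2: 0/3 normal; order 3: 1/1 normal; order 6: 1/1 normal.
Total normal subgroups: 3.

3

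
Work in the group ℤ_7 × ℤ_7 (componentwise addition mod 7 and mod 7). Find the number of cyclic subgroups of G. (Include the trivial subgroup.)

Each element a generates a cyclic subgroup ⟨a⟩; distinct elements may generate the same one (a cyclic group of order d has φ(d) generators).
Cyclic subgroups by order — order 1: 1; order 7: 8.
Total: 9.

9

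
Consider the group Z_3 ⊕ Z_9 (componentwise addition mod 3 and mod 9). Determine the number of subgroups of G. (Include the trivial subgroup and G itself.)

|G| = 27, so by Lagrange every subgroup order divides 27. Divisors: 1, 3, 9, 27.
Subgroups by order — order 1: 1; order 3: 4; order 9: 4; order 27: 1.
Total: 1 + 4 + 4 + 1 = 10.

10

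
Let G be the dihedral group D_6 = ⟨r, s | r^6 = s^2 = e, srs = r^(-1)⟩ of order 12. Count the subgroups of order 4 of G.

3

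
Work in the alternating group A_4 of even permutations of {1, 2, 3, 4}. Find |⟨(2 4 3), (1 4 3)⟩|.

12

|⟨(2 4 3)⟩| = 3 and |⟨(1 4 3)⟩| = 3, so |H| is a multiple of lcm(3, 3) = 3 and divides |G| = 12.
Closing {(2 4 3), (1 4 3)} under the group operation gives all of G, so |H| = 12.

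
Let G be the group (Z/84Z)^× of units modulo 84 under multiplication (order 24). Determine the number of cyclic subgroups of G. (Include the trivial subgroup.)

16

Group the elements of G by the cyclic subgroup they generate; each cyclic subgroup of order d accounts for φ(d) elements.
Cyclic subgroups by order — order 1: 1; order 2: 7; order 3: 1; order 6: 7.
Total: 16.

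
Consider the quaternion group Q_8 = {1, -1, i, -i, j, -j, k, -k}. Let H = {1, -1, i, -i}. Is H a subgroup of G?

Yes

|H| = 4 divides |G| = 8, consistent with Lagrange.
H contains the identity, every element's inverse is in H, and H is closed under ·: it is a subgroup.
In fact H = ⟨-i⟩.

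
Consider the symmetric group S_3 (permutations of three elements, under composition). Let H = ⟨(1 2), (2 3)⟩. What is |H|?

6

|⟨(1 2)⟩| = 2 and |⟨(2 3)⟩| = 2, so |H| is a multiple of lcm(2, 2) = 2 and divides |G| = 6.
Closing {(1 2), (2 3)} under the group operation gives all of G, so |H| = 6.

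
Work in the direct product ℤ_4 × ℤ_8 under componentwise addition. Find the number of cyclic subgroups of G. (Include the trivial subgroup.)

Each element a generates a cyclic subgroup ⟨a⟩; distinct elements may generate the same one (a cyclic group of order d has φ(d) generators).
Cyclic subgroups by order — order 1: 1; order 2: 3; order 4: 6; order 8: 4.
Total: 14.

14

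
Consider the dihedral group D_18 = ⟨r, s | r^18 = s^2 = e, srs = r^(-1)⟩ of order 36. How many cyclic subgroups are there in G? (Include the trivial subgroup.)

Each element a generates a cyclic subgroup ⟨a⟩; distinct elements may generate the same one (a cyclic group of order d has φ(d) generators).
Cyclic subgroups by order — order 1: 1; order 2: 19; order 3: 1; order 6: 1; order 9: 1; order 18: 1.
Total: 24.

24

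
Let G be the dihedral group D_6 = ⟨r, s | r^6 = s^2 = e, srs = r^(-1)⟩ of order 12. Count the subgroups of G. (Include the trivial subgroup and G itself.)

16

|G| = 12, so by Lagrange every subgroup order divides 12. Divisors: 1, 2, 3, 4, 6, 12.
Subgroups by order — order 1: 1; order 2: 7; order 3: 1; order 4: 3; order 6: 3; order 12: 1.
Total: 1 + 7 + 1 + 3 + 3 + 1 = 16.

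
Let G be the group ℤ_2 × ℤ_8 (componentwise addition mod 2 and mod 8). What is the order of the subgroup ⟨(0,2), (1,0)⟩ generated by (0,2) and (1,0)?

8

|⟨(0,2)⟩| = 4 and |⟨(1,0)⟩| = 2, so |H| is a multiple of lcm(4, 2) = 4 and divides |G| = 16.
Closing under the operation: H = {(0,0), (0,2), (0,4), (0,6), (1,0), (1,2), (1,4), (1,6)}, so |H| = 8.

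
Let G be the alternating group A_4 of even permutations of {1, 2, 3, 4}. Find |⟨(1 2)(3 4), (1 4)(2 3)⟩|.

4

|⟨(1 2)(3 4)⟩| = 2 and |⟨(1 4)(2 3)⟩| = 2, so |H| is a multiple of lcm(2, 2) = 2 and divides |G| = 12.
Closing under the operation: H = {e, (1 2)(3 4), (1 3)(2 4), (1 4)(2 3)}, so |H| = 4.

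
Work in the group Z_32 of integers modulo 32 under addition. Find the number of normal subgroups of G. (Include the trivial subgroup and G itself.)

G is abelian, so every subgroup is normal.
G has 6 subgroups in total, hence 6 normal subgroups.

6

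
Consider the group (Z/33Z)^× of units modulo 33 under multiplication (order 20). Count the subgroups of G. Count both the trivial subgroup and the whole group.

10

|G| = 20, so by Lagrange every subgroup order divides 20. Divisors: 1, 2, 4, 5, 10, 20.
Subgroups by order — order 1: 1; order 2: 3; order 4: 1; order 5: 1; order 10: 3; order 20: 1.
Total: 1 + 3 + 1 + 1 + 3 + 1 = 10.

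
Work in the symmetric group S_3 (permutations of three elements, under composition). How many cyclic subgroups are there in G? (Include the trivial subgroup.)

5

A cyclic subgroup of order d is generated by each of its φ(d) elements of order d, so the cyclic subgroups of order d number (#elements of order d)/φ(d).
Cyclic subgroups by order — order 1: 1; order 2: 3; order 3: 1.
Total: 5.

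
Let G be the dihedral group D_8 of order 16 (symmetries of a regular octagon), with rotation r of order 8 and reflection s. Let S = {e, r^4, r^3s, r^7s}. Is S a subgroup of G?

Yes

|S| = 4 divides |G| = 16, consistent with Lagrange.
S contains the identity, every element's inverse is in S, and S is closed under ·: it is a subgroup.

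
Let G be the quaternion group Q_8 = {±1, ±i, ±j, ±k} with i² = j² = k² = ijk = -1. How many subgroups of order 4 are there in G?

3

|G| = 8 and 4 | 8, so subgroups of order 4 are possible by Lagrange.
The subgroups of order 4 are: {1, -1, i, -i}; {1, -1, j, -j}; {1, -1, k, -k}.
So G has 3 subgroups of order 4.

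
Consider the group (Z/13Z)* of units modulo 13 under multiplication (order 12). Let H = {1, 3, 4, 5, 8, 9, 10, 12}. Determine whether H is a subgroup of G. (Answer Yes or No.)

|H| = 8 does not divide |G| = 12, so by Lagrange H is not a subgroup.

No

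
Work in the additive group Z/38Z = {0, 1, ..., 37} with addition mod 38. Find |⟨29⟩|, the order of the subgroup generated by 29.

38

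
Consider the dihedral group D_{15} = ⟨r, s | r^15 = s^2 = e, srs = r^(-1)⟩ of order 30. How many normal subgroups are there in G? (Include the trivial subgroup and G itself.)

5

G has 28 subgroups. Checking conjugation-invariance by order — order 1: 1/1 normal; order 2: 0/15 normal; order 3: 1/1 normal; order 5: 1/1 normal; order 6: 0/5 normal; order 10: 0/3 normal; order 15: 1/1 normal; order 30: 1/1 normal.
Total normal subgroups: 5.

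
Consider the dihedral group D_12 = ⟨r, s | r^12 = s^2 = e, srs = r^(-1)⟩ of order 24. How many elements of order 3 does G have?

2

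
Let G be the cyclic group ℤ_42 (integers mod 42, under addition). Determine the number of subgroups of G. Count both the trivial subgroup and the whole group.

Subgroups of the cyclic group ℤ_42 correspond bijectively to divisors of 42.
Divisors of 42: 1, 2, 3, 6, 7, 14, 21, 42.
So ℤ_42 has 8 subgroups.

8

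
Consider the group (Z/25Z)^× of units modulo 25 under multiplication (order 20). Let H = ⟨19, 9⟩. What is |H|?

10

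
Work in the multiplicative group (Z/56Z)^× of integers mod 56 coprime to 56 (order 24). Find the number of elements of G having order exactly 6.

14

Enumerating element orders in G gives 14 elements of order 6.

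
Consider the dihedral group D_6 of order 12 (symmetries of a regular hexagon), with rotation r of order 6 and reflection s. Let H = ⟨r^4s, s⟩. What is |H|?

6

|⟨r^4s⟩| = 2 and |⟨s⟩| = 2, so |H| is a multiple of lcm(2, 2) = 2 and divides |G| = 12.
Closing under the operation: H = {e, r^2, r^4, s, r^2s, r^4s}, so |H| = 6.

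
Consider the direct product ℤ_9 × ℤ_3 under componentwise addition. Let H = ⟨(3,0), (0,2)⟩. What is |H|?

9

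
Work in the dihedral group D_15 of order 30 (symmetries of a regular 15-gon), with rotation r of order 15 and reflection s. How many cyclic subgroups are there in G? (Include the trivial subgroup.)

A cyclic subgroup of order d is generated by each of its φ(d) elements of order d, so the cyclic subgroups of order d number (#elements of order d)/φ(d).
Cyclic subgroups by order — order 1: 1; order 2: 15; order 3: 1; order 5: 1; order 15: 1.
Total: 19.

19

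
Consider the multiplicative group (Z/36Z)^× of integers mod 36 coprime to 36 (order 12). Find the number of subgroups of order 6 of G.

|G| = 12 and 6 | 12, so subgroups of order 6 are possible by Lagrange.
The subgroups of order 6 are: {1, 11, 13, 23, 25, 35}; {1, 5, 13, 17, 25, 29}; {1, 7, 13, 19, 25, 31}.
So G has 3 subgroups of order 6.

3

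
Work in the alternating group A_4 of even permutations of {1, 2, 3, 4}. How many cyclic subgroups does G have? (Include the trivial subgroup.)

8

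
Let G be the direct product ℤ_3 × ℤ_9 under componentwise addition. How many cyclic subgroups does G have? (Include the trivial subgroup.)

8

Each element a generates a cyclic subgroup ⟨a⟩; distinct elements may generate the same one (a cyclic group of order d has φ(d) generators).
Cyclic subgroups by order — order 1: 1; order 3: 4; order 9: 3.
Total: 8.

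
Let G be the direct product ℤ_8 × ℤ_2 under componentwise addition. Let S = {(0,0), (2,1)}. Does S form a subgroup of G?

No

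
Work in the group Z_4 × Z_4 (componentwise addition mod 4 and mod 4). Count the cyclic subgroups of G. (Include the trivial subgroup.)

Each element a generates a cyclic subgroup ⟨a⟩; distinct elements may generate the same one (a cyclic group of order d has φ(d) generators).
Cyclic subgroups by order — order 1: 1; order 2: 3; order 4: 6.
Total: 10.

10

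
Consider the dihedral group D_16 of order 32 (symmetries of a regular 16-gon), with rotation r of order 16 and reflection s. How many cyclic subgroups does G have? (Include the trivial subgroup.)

21

Each element a generates a cyclic subgroup ⟨a⟩; distinct elements may generate the same one (a cyclic group of order d has φ(d) generators).
Cyclic subgroups by order — order 1: 1; order 2: 17; order 4: 1; order 8: 1; order 16: 1.
Total: 21.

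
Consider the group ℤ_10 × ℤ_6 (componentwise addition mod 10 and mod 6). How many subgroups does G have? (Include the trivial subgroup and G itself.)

|G| = 60, so by Lagrange every subgroup order divides 60. Divisors: 1, 2, 3, 4, 5, 6, 10, 12, 15, 20, 30, 60.
Subgroups by order — order 1: 1; order 2: 3; order 3: 1; order 4: 1; order 5: 1; order 6: 3; order 10: 3; order 12: 1; order 15: 1; order 20: 1; order 30: 3; order 60: 1.
Total: 1 + 3 + 1 + 1 + 1 + 3 + 3 + 1 + 1 + 1 + 3 + 1 = 20.

20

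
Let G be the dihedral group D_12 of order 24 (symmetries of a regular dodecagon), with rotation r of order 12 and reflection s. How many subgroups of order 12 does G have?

|G| = 24 and 12 | 24, so subgroups of order 12 are possible by Lagrange.
The subgroups of order 12 are: {e, r, r^2, r^3, r^4, r^5, r^6, r^7, r^8, r^9, r^10, r^11}; {e, r^2, r^4, r^6, r^8, r^10, s, r^2s, r^4s, r^6s, r^8s, r^10s}; {e, r^2, r^4, r^6, r^8, r^10, rs, r^3s, r^5s, r^7s, r^9s, r^11s}.
So G has 3 subgroups of order 12.

3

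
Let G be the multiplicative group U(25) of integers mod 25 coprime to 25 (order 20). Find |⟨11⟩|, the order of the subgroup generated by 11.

5

Compute successive powers of 11 mod 25: 11, 21, 6, 16, 1; 11^5 ≡ 1 (mod 25).
So |⟨11⟩| = 5.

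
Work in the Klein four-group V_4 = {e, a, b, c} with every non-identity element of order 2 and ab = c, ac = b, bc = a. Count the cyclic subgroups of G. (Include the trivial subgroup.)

Group the elements of G by the cyclic subgroup they generate; each cyclic subgroup of order d accounts for φ(d) elements.
Cyclic subgroups by order — order 1: 1; order 2: 3.
Total: 4.

4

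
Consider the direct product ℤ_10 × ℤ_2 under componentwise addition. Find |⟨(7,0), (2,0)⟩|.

10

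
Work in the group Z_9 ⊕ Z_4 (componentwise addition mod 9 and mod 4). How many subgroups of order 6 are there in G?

|G| = 36 and 6 | 36, so subgroups of order 6 are possible by Lagrange.
The subgroups of order 6 are: {(0,0), (0,2), (3,0), (3,2), (6,0), (6,2)}.
So G has 1 subgroup of order 6.

1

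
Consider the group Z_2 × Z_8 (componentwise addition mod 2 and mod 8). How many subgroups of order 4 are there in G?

3

|G| = 16 and 4 | 16, so subgroups of order 4 are possible by Lagrange.
The subgroups of order 4 are: {(0,0), (0,2), (0,4), (0,6)}; {(0,0), (0,4), (1,0), (1,4)}; {(0,0), (0,4), (1,2), (1,6)}.
So G has 3 subgroups of order 4.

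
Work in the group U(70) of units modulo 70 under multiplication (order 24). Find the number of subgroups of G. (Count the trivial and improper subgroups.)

|G| = 24, so by Lagrange every subgroup order divides 24. Divisors: 1, 2, 3, 4, 6, 8, 12, 24.
Subgroups by order — order 1: 1; order 2: 3; order 3: 1; order 4: 3; order 6: 3; order 8: 1; order 12: 3; order 24: 1.
Total: 1 + 3 + 1 + 3 + 3 + 1 + 3 + 1 = 16.

16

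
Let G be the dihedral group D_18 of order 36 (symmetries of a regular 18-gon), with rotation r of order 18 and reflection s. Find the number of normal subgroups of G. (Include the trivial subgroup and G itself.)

9

G has 45 subgroups. Checking conjugation-invariance by order — order 1: 1/1 normal; order 2: 1/19 normal; order 3: 1/1 normal; order 4: 0/9 normal; order 6: 1/7 normal; order 9: 1/1 normal; order 12: 0/3 normal; order 18: 3/3 normal; order 36: 1/1 normal.
Total normal subgroups: 9.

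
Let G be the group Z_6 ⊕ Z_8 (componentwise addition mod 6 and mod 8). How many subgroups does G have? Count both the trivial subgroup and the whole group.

|G| = 48, so by Lagrange every subgroup order divides 48. Divisors: 1, 2, 3, 4, 6, 8, 12, 16, 24, 48.
Subgroups by order — order 1: 1; order 2: 3; order 3: 1; order 4: 3; order 6: 3; order 8: 3; order 12: 3; order 16: 1; order 24: 3; order 48: 1.
Total: 1 + 3 + 1 + 3 + 3 + 3 + 3 + 1 + 3 + 1 = 22.

22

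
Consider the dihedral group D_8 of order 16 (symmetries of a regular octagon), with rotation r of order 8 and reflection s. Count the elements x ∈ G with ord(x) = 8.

The elements of order 8 are: r, r^3, r^5, r^7.
That's 4.

4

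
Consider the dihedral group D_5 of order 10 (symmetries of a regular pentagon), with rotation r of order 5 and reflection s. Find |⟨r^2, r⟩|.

5

|⟨r^2⟩| = 5 and |⟨r⟩| = 5, so |H| is a multiple of lcm(5, 5) = 5 and divides |G| = 10.
Closing under the operation: H = {e, r, r^2, r^3, r^4}, so |H| = 5.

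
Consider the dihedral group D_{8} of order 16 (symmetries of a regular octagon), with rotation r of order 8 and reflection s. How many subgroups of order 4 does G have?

5

|G| = 16 and 4 | 16, so subgroups of order 4 are possible by Lagrange.
The subgroups of order 4 are: {e, r^2, r^4, r^6}; {e, r^4, r^2s, r^6s}; {e, r^4, r^3s, r^7s}; {e, r^4, s, r^4s}; … (5 in all).
So G has 5 subgroups of order 4.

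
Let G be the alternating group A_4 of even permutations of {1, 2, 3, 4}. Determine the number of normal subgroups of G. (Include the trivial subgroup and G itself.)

3

G has 10 subgroups. Checking conjugation-invariance by order — order 1: 1/1 normal; order 2: 0/3 normal; order 3: 0/4 normal; order 4: 1/1 normal; order 12: 1/1 normal.
Total normal subgroups: 3.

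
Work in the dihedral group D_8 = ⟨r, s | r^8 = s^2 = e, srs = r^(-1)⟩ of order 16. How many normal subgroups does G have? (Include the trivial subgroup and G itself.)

G has 19 subgroups. Checking conjugation-invariance by order — order 1: 1/1 normal; order 2: 1/9 normal; order 4: 1/5 normal; order 8: 3/3 normal; order 16: 1/1 normal.
Total normal subgroups: 7.

7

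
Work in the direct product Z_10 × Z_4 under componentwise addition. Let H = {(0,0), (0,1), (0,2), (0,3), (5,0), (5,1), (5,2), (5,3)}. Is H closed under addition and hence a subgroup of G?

|H| = 8 divides |G| = 40, consistent with Lagrange.
H contains the identity, every element's inverse is in H, and H is closed under +: it is a subgroup.

Yes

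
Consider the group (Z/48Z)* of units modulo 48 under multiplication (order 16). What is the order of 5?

Compute successive powers of 5 mod 48: 5, 25, 29, 1; 5^4 ≡ 1 (mod 48).
So |⟨5⟩| = 4.

4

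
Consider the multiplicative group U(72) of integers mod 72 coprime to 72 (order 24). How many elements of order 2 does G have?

The elements of order 2 are: 17, 19, 35, 37, 53, 55, 71.
That's 7.

7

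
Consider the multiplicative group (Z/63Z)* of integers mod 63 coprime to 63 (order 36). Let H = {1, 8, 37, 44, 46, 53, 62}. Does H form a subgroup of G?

|H| = 7 does not divide |G| = 36, so by Lagrange H is not a subgroup.

No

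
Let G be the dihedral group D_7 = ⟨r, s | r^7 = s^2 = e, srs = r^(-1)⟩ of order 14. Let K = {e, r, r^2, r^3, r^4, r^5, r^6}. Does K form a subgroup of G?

|K| = 7 divides |G| = 14, consistent with Lagrange.
K contains the identity, every element's inverse is in K, and K is closed under ·: it is a subgroup.
In fact K = ⟨r^4⟩.

Yes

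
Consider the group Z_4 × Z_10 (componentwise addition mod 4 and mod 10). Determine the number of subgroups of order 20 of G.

|G| = 40 and 20 | 40, so subgroups of order 20 are possible by Lagrange.
The subgroups of order 20 are: {(0,0), (0,1), (0,2), (0,3), (0,4), (0,5), (0,6), (0,7), (0,8), (0,9), (2,0), (2,1), (2,2), (2,3), (2,4), (2,5), (2,6), (2,7), (2,8), (2,9)}; {(0,0), (0,2), (0,4), (0,6), (0,8), (1,0), (1,2), (1,4), (1,6), (1,8), (2,0), (2,2), (2,4), (2,6), (2,8), (3,0), (3,2), (3,4), (3,6), (3,8)}; {(0,0), (0,2), (0,4), (0,6), (0,8), (1,1), (1,3), (1,5), (1,7), (1,9), (2,0), (2,2), (2,4), (2,6), (2,8), (3,1), (3,3), (3,5), (3,7), (3,9)}.
So G has 3 subgroups of order 20.

3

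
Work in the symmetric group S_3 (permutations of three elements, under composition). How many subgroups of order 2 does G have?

|G| = 6 and 2 | 6, so subgroups of order 2 are possible by Lagrange.
The subgroups of order 2 are: {e, (1 2)}; {e, (1 3)}; {e, (2 3)}.
So G has 3 subgroups of order 2.

3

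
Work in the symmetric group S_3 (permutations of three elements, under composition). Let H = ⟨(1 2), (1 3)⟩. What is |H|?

|⟨(1 2)⟩| = 2 and |⟨(1 3)⟩| = 2, so |H| is a multiple of lcm(2, 2) = 2 and divides |G| = 6.
Closing {(1 2), (1 3)} under the group operation gives all of G, so |H| = 6.

6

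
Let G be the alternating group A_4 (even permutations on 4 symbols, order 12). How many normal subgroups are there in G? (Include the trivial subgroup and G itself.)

3

G has 10 subgroups. Checking conjugation-invariance by order — order 1: 1/1 normal; order 2: 0/3 normal; order 3: 0/4 normal; order 4: 1/1 normal; order 12: 1/1 normal.
Total normal subgroups: 3.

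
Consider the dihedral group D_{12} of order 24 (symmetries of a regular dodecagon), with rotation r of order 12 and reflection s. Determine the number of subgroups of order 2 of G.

13

|G| = 24 and 2 | 24, so subgroups of order 2 are possible by Lagrange.
The subgroups of order 2 are: {e, r^10s}; {e, r^11s}; {e, r^2s}; {e, r^3s}; … (13 in all).
So G has 13 subgroups of order 2.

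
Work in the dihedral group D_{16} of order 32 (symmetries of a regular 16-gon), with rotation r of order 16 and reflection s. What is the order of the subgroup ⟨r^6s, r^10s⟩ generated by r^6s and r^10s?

8

|⟨r^6s⟩| = 2 and |⟨r^10s⟩| = 2, so |H| is a multiple of lcm(2, 2) = 2 and divides |G| = 32.
Closing under the operation: H = {e, r^4, r^8, r^12, r^2s, r^6s, r^10s, r^14s}, so |H| = 8.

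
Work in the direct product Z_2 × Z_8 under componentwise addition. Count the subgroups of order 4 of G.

|G| = 16 and 4 | 16, so subgroups of order 4 are possible by Lagrange.
The subgroups of order 4 are: {(0,0), (0,2), (0,4), (0,6)}; {(0,0), (0,4), (1,0), (1,4)}; {(0,0), (0,4), (1,2), (1,6)}.
So G has 3 subgroups of order 4.

3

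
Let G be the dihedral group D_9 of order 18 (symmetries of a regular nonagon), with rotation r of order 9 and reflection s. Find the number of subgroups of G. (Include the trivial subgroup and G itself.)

|G| = 18, so by Lagrange every subgroup order divides 18. Divisors: 1, 2, 3, 6, 9, 18.
Subgroups by order — order 1: 1; order 2: 9; order 3: 1; order 6: 3; order 9: 1; order 18: 1.
Total: 1 + 9 + 1 + 3 + 1 + 1 = 16.

16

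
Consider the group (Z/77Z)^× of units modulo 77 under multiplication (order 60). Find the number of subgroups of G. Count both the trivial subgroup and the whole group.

|G| = 60, so by Lagrange every subgroup order divides 60. Divisors: 1, 2, 3, 4, 5, 6, 10, 12, 15, 20, 30, 60.
Subgroups by order — order 1: 1; order 2: 3; order 3: 1; order 4: 1; order 5: 1; order 6: 3; order 10: 3; order 12: 1; order 15: 1; order 20: 1; order 30: 3; order 60: 1.
Total: 1 + 3 + 1 + 1 + 1 + 3 + 3 + 1 + 1 + 1 + 3 + 1 = 20.

20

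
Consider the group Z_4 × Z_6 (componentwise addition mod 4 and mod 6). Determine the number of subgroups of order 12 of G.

3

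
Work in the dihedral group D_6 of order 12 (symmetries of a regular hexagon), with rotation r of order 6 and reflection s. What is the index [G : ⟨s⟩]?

6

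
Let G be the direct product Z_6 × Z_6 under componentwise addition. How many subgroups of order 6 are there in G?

|G| = 36 and 6 | 36, so subgroups of order 6 are possible by Lagrange.
The subgroups of order 6 are: {(0,0), (0,1), (0,2), (0,3), (0,4), (0,5)}; {(0,0), (0,2), (0,4), (3,0), (3,2), (3,4)}; {(0,0), (0,2), (0,4), (3,1), (3,3), (3,5)}; {(0,0), (0,3), (2,0), (2,3), (4,0), (4,3)}; … (12 in all).
So G has 12 subgroups of order 6.

12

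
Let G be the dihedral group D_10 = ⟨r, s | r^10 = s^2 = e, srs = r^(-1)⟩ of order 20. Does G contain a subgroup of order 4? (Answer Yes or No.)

4 | 20. A subgroup of order 4 is {e, r^5, r^2s, r^7s}.

Yes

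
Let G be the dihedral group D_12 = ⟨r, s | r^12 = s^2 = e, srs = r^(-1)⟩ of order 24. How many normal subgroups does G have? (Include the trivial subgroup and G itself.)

9

G has 34 subgroups. Checking conjugation-invariance by order — order 1: 1/1 normal; order 2: 1/13 normal; order 3: 1/1 normal; order 4: 1/7 normal; order 6: 1/5 normal; order 8: 0/3 normal; order 12: 3/3 normal; order 24: 1/1 normal.
Total normal subgroups: 9.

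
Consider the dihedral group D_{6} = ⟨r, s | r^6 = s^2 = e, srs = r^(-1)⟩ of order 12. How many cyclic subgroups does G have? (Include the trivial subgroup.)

10

Group the elements of G by the cyclic subgroup they generate; each cyclic subgroup of order d accounts for φ(d) elements.
Cyclic subgroups by order — order 1: 1; order 2: 7; order 3: 1; order 6: 1.
Total: 10.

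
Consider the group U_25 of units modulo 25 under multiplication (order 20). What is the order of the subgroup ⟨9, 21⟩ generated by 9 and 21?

10

|⟨9⟩| = 10 and |⟨21⟩| = 5, so |H| is a multiple of lcm(10, 5) = 10 and divides |G| = 20.
Closing under the operation: H = {1, 4, 6, 9, 11, 14, 16, 19, 21, 24}, so |H| = 10.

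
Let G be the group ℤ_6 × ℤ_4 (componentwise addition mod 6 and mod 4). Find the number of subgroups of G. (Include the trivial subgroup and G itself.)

16

|G| = 24, so by Lagrange every subgroup order divides 24. Divisors: 1, 2, 3, 4, 6, 8, 12, 24.
Subgroups by order — order 1: 1; order 2: 3; order 3: 1; order 4: 3; order 6: 3; order 8: 1; order 12: 3; order 24: 1.
Total: 1 + 3 + 1 + 3 + 3 + 1 + 3 + 1 = 16.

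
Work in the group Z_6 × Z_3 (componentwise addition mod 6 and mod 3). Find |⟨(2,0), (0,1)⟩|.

9

|⟨(2,0)⟩| = 3 and |⟨(0,1)⟩| = 3, so |H| is a multiple of lcm(3, 3) = 3 and divides |G| = 18.
Closing under the operation: H = {(0,0), (0,1), (0,2), (2,0), (2,1), (2,2), (4,0), (4,1), (4,2)}, so |H| = 9.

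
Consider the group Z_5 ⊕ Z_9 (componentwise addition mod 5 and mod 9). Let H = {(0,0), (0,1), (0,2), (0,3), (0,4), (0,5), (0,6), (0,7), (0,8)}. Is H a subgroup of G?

Yes

|H| = 9 divides |G| = 45, consistent with Lagrange.
H contains the identity, every element's inverse is in H, and H is closed under +: it is a subgroup.
In fact H = ⟨(0,1)⟩.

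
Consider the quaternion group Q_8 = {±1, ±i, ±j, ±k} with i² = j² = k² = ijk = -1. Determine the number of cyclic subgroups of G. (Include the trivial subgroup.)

5

Each element a generates a cyclic subgroup ⟨a⟩; distinct elements may generate the same one (a cyclic group of order d has φ(d) generators).
Cyclic subgroups by order — order 1: 1; order 2: 1; order 4: 3.
Total: 5.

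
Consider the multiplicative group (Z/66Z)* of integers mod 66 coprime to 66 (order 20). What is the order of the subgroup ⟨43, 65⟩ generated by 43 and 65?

4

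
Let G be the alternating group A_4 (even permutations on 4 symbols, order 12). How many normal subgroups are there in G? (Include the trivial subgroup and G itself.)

G has 10 subgroups. Checking conjugation-invariance by order — order 1: 1/1 normal; order 2: 0/3 normal; order 3: 0/4 normal; order 4: 1/1 normal; order 12: 1/1 normal.
Total normal subgroups: 3.

3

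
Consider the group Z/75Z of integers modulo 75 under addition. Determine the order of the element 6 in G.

In Z/75Z, the order of an element a is n/gcd(a, n).
gcd(6, 75) = 3, so |⟨6⟩| = 75/3 = 25.

25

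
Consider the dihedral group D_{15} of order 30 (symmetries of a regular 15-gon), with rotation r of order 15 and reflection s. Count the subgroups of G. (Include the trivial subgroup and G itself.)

|G| = 30, so by Lagrange every subgroup order divides 30. Divisors: 1, 2, 3, 5, 6, 10, 15, 30.
Subgroups by order — order 1: 1; order 2: 15; order 3: 1; order 5: 1; order 6: 5; order 10: 3; order 15: 1; order 30: 1.
Total: 1 + 15 + 1 + 1 + 5 + 3 + 1 + 1 = 28.

28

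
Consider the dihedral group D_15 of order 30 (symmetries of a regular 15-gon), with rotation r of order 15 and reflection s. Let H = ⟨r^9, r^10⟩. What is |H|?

|⟨r^9⟩| = 5 and |⟨r^10⟩| = 3, so |H| is a multiple of lcm(5, 3) = 15 and divides |G| = 30.
Closing under the operation: H = {e, r, r^2, r^3, r^4, r^5, r^6, r^7, r^8, r^9, r^10, r^11, r^12, r^13, r^14}, so |H| = 15.

15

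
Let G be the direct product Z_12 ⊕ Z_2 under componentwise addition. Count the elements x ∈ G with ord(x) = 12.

8

An element (a,b) has order lcm(ord(a), ord(b)); count pairs with lcm equal to 12.
Enumerating gives 8 such elements.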